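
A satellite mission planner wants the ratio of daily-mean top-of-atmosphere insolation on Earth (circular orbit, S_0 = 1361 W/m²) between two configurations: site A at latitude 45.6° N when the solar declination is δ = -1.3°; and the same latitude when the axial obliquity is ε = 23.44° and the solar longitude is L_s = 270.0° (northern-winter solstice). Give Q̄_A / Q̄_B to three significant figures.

Q̄_A / Q̄_B ≈ 2.60

— Configuration A (ϕ=+45.6°):
cos h₀ = −tan(+45.6°) tan(-1.300°) = 0.0232, h₀ = 1.5476 rad.
Bracket: h₀ sin ϕ sin δ + cos ϕ cos δ sin h₀ = 1.5476×0.71447×-0.02269 + 0.69966×0.99974×0.99973 = -0.025089 + 0.699289 = 0.674200.
Q̄ = (S_0/π) × [bracket] = (1361/π) × 0.674200 = 292.08 W/m².
— Configuration B (ϕ=+45.6°):
Solar declination: sin δ = sin ε · sin L_s = sin 23.44° × sin 270.0° = -0.39779, so δ = -23.440°.
cos h₀ = −tan(+45.6°) tan(-23.440°) = 0.4427, h₀ = 1.1121 rad.
Bracket: h₀ sin ϕ sin δ + cos ϕ cos δ sin h₀ = 1.1121×0.71447×-0.39779 + 0.69966×0.91748×0.89665 = -0.316069 + 0.575581 = 0.259512.
Q̄ = (S_0/π) × [bracket] = (1361/π) × 0.259512 = 112.43 W/m².
Ratio Q̄_A / Q̄_B = 292.08 / 112.43 = 2.598.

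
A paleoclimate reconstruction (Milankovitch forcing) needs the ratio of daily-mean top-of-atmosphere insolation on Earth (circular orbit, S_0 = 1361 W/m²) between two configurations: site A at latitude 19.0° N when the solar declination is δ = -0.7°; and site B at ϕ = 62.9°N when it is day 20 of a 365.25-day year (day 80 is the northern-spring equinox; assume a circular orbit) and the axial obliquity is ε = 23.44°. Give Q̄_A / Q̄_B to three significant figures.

— Configuration A (ϕ=+19.0°):
cos h₀ = −tan(+19.0°) tan(-0.700°) = 0.0042, h₀ = 1.5666 rad.
Bracket: h₀ sin ϕ sin δ + cos ϕ cos δ sin h₀ = 1.5666×0.32557×-0.01222 + 0.94552×0.99993×0.99999 = -0.006233 + 0.945444 = 0.939211.
Q̄ = (S_0/π) × [bracket] = (1361/π) × 0.939211 = 406.88 W/m².
— Configuration B (ϕ=+62.9°):
Solar longitude: L_s = 360° × (20 − 80)/365.25 = -59.138°, i.e. -59.138° + 360° = 300.862°.
sin δ = sin 23.44° × sin 300.862° = -0.34146, so δ = -19.966°.
cos h₀ = −tan(+62.9°) tan(-19.966°) = 0.7099, h₀ = 0.7814 rad.
Bracket: h₀ sin ϕ sin δ + cos ϕ cos δ sin h₀ = 0.7814×0.89021×-0.34146 + 0.45554×0.93990×0.70426 = -0.237523 + 0.301537 = 0.064014.
Q̄ = (S_0/π) × [bracket] = (1361/π) × 0.064014 = 27.732 W/m².
Ratio Q̄_A / Q̄_B = 406.88 / 27.732 = 14.67.

Q̄_A / Q̄_B ≈ 14.7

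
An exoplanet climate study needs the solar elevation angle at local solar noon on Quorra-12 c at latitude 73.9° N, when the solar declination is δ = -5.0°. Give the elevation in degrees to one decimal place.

11.1°

At local noon the hour angle is zero, so the zenith angle equals |ϕ − δ| = |+73.9° − (-5.000°)| = 78.900°.
Elevation = 90° − 78.900° = 11.1°.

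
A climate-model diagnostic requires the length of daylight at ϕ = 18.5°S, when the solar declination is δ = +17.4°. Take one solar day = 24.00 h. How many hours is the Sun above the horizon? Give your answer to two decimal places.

11.20 h

cos h₀ = −tan ϕ · tan δ = −tan(-18.5°) × tan(+17.400°) = 0.1049, so h₀ = 1.4657 rad = 83.98°.
Daylight = 2h₀/(2π) × 24.00 h = (1.4657/π) × 24.00 = 11.20 h.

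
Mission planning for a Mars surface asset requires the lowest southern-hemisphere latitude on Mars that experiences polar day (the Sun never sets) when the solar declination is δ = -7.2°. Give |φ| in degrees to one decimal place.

|φ| = 82.8°

Polar day requires cos H₀ = −tan φ tan δ ≤ −1, i.e. tan φ tan δ ≥ 1.
The boundary is |tan φ| · |tan δ| = 1, so |φ| = 90° − |δ| = 90° − 7.2° = 82.8° in the southern hemisphere.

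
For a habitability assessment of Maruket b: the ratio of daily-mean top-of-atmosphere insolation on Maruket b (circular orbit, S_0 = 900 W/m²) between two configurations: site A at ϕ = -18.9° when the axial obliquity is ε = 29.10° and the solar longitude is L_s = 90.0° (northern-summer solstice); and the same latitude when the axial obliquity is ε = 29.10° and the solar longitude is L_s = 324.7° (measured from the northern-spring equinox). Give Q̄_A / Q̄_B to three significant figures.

Q̄_A / Q̄_B ≈ 0.563

— Configuration A (ϕ=-18.9°):
Solar declination: sin δ = sin ε · sin L_s = sin 29.10° × sin 90.0° = 0.48634, so δ = +29.100°.
cos h₀ = −tan(-18.9°) tan(+29.100°) = 0.1906, h₀ = 1.3791 rad.
Bracket: h₀ sin ϕ sin δ + cos ϕ cos δ sin h₀ = 1.3791×-0.32392×0.48634 + 0.94609×0.87377×0.98167 = -0.217257 + 0.811512 = 0.594255.
Q̄ = (S_0/π) × [bracket] = (900/π) × 0.594255 = 170.24 W/m².
— Configuration B (ϕ=-18.9°):
Solar declination: sin δ = sin ε · sin L_s = sin 29.10° × sin 324.7° = -0.28103, so δ = -16.322°.
cos h₀ = −tan(-18.9°) tan(-16.322°) = -0.1003, h₀ = 1.6712 rad.
Bracket: h₀ sin ϕ sin δ + cos ϕ cos δ sin h₀ = 1.6712×-0.32392×-0.28103 + 0.94609×0.95970×0.99496 = 0.152131 + 0.903386 = 1.055517.
Q̄ = (S_0/π) × [bracket] = (900/π) × 1.055517 = 302.38 W/m².
Ratio Q̄_A / Q̄_B = 170.24 / 302.38 = 0.5630.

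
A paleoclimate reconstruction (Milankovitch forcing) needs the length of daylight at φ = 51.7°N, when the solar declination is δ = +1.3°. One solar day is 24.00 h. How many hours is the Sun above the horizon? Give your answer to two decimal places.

12.22 h

cos H₀ = −tan φ · tan δ = −tan(+51.7°) × tan(+1.300°) = -0.0287, so H₀ = 1.5995 rad = 91.65°.
Daylight = 2H₀/(2π) × 24.00 h = (1.5995/π) × 24.00 = 12.22 h.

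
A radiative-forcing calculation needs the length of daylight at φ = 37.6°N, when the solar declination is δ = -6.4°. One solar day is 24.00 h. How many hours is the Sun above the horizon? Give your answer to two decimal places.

11.34 h

cos H₀ = −tan φ · tan δ = −tan(+37.6°) × tan(-6.400°) = 0.0864, so H₀ = 1.4843 rad = 85.04°.
Daylight = 2H₀/(2π) × 24.00 h = (1.4843/π) × 24.00 = 11.34 h.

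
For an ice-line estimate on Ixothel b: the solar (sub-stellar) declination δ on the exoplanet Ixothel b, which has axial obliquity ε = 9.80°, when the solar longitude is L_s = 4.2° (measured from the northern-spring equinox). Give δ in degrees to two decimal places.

sin δ = sin ε · sin L_s = sin 9.80° × sin 4.2° = 0.012466.
δ = arcsin(0.012466) = +0.71°.

δ = +0.71°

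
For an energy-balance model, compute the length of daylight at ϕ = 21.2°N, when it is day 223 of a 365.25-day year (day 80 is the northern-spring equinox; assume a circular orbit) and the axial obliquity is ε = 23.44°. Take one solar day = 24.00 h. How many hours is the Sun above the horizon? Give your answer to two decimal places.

Solar longitude: L_s = 360° × (223 − 80)/365.25 = 140.945°.
sin δ = sin 23.44° × sin 140.945° = 0.25064, so δ = +14.515°.
cos h₀ = −tan ϕ · tan δ = −tan(+21.2°) × tan(+14.515°) = -0.1004, so h₀ = 1.6714 rad = 95.76°.
Daylight = 2h₀/(2π) × 24.00 h = (1.6714/π) × 24.00 = 12.77 h.

12.77 h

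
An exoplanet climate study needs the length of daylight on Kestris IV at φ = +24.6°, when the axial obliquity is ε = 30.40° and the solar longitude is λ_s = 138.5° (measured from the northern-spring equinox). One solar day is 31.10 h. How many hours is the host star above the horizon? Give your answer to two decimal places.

Solar declination: sin δ = sin ε · sin λ_s = sin 30.40° × sin 138.5° = 0.33531, so δ = +19.591°.
cos H₀ = −tan φ · tan δ = −tan(+24.6°) × tan(+19.591°) = -0.1629, so H₀ = 1.7345 rad = 99.38°.
Daylight = 2H₀/(2π) × 31.10 h = (1.7345/π) × 31.10 = 17.17 h.

17.17 h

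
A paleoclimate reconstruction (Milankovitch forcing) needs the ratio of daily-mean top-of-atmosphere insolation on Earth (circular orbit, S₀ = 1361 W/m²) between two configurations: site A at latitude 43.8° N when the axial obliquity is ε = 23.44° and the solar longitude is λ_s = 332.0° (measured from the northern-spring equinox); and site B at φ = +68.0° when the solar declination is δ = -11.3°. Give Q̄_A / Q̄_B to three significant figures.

Q̄_A / Q̄_B ≈ 4.05

— Configuration A (φ=+43.8°):
Solar declination: sin δ = sin ε · sin λ_s = sin 23.44° × sin 332.0° = -0.18675, so δ = -10.763°.
cos H₀ = −tan(+43.8°) tan(-10.763°) = 0.1823, H₀ = 1.3875 rad.
Bracket: H₀ sin φ sin δ + cos φ cos δ sin H₀ = 1.3875×0.69214×-0.18675 + 0.72176×0.98241×0.98324 = -0.179344 + 0.697180 = 0.517836.
Q̄ = (S₀/π) × [bracket] = (1361/π) × 0.517836 = 224.34 W/m².
— Configuration B (φ=+68.0°):
cos H₀ = −tan(+68.0°) tan(-11.300°) = 0.4946, H₀ = 1.0535 rad.
Bracket: H₀ sin φ sin δ + cos φ cos δ sin H₀ = 1.0535×0.92718×-0.19595 + 0.37461×0.98061×0.86914 = -0.191401 + 0.319275 = 0.127874.
Q̄ = (S₀/π) × [bracket] = (1361/π) × 0.127874 = 55.398 W/m².
Ratio Q̄_A / Q̄_B = 224.34 / 55.398 = 4.050.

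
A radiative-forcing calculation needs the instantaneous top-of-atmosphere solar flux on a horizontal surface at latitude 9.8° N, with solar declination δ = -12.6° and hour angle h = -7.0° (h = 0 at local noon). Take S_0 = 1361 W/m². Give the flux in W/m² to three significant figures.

1.25e+03 W/m²

cos θ_z = sin ϕ sin δ + cos ϕ cos δ cos h = -0.037130 + 0.954508 = 0.917378.
Flux = S_0 · cos θ_z = 1361 × 0.917378 = 1249 W/m².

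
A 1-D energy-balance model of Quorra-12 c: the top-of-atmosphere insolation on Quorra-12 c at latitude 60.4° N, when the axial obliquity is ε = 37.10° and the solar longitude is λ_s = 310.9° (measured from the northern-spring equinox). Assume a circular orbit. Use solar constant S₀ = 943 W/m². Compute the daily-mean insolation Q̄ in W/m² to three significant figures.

Solar declination: sin δ = sin ε · sin λ_s = sin 37.10° × sin 310.9° = -0.45594, so δ = -27.125°.
cos H₀ = −tan(+60.4°) tan(-27.125°) = 0.9018, H₀ = 0.4469 rad.
Bracket: H₀ sin φ sin δ + cos φ cos δ sin H₀ = 0.4469×0.86949×-0.45594 + 0.49394×0.89001×0.43220 = -0.177167 + 0.190000 = 0.012833.
Q̄ = (S₀/π) × [bracket] = (943/π) × 0.012833 = 3.852 W/m².

Q̄ ≈ 3.85 W/m²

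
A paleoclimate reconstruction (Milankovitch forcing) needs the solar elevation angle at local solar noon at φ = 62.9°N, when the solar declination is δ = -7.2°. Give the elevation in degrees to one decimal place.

At local noon the hour angle is zero, so the zenith angle equals |φ − δ| = |+62.9° − (-7.200°)| = 70.100°.
Elevation = 90° − 70.100° = 19.9°.

19.9°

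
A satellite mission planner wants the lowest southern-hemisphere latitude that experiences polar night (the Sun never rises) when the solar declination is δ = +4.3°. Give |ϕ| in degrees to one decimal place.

|ϕ| = 85.7°

Polar night requires cos h₀ = −tan ϕ tan δ ≥ 1, i.e. tan ϕ tan δ ≤ −1.
The boundary is |tan ϕ| · |tan δ| = 1, so |ϕ| = 90° − |δ| = 90° − 4.3° = 85.7° in the southern hemisphere.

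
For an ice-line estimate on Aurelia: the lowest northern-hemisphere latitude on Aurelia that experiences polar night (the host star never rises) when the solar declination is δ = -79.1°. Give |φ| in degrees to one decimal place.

Polar night requires cos H₀ = −tan φ tan δ ≥ 1, i.e. tan φ tan δ ≤ −1.
The boundary is |tan φ| · |tan δ| = 1, so |φ| = 90° − |δ| = 90° − 79.1° = 10.9° in the northern hemisphere.

|φ| = 10.9°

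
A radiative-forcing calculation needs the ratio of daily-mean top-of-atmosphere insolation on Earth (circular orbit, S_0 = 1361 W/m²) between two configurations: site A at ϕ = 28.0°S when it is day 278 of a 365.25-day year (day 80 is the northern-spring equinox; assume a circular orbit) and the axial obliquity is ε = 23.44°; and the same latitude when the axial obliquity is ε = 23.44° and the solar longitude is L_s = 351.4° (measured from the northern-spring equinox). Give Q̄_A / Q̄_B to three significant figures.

Q̄_A / Q̄_B ≈ 1.03

— Configuration A (ϕ=-28.0°):
Solar longitude: L_s = 360° × (278 − 80)/365.25 = 195.154°.
sin δ = sin 23.44° × sin 195.154° = -0.10399, so δ = -5.969°.
cos h₀ = −tan(-28.0°) tan(-5.969°) = -0.0556, h₀ = 1.6264 rad.
Bracket: h₀ sin ϕ sin δ + cos ϕ cos δ sin h₀ = 1.6264×-0.46947×-0.10399 + 0.88295×0.99458×0.99845 = 0.079401 + 0.876803 = 0.956204.
Q̄ = (S_0/π) × [bracket] = (1361/π) × 0.956204 = 414.25 W/m².
— Configuration B (ϕ=-28.0°):
Solar declination: sin δ = sin ε · sin L_s = sin 23.44° × sin 351.4° = -0.05948, so δ = -3.410°.
cos h₀ = −tan(-28.0°) tan(-3.410°) = -0.0317, h₀ = 1.6025 rad.
Bracket: h₀ sin ϕ sin δ + cos ϕ cos δ sin h₀ = 1.6025×-0.46947×-0.05948 + 0.88295×0.99823×0.99950 = 0.044748 + 0.880946 = 0.925694.
Q̄ = (S_0/π) × [bracket] = (1361/π) × 0.925694 = 401.03 W/m².
Ratio Q̄_A / Q̄_B = 414.25 / 401.03 = 1.033.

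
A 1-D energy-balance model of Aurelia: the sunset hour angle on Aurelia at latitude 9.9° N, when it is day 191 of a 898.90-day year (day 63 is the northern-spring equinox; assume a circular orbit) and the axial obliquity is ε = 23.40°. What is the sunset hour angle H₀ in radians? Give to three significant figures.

Solar longitude: λ_s = 360° × (191 − 63)/898.90 = 51.263°.
sin δ = sin 23.40° × sin 51.263° = 0.30978, so δ = +18.046°.
cos H₀ = −tan φ · tan δ = −tan(+9.9°) × tan(+18.046°) = -0.0569, so H₀ = 1.6277 rad = 93.26°.

H₀ = 1.63 rad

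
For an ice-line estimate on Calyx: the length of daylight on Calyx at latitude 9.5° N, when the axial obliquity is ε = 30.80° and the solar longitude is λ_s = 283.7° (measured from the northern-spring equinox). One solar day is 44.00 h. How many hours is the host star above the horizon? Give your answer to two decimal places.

20.65 h

Solar declination: sin δ = sin ε · sin λ_s = sin 30.80° × sin 283.7° = -0.49747, so δ = -29.833°.
cos H₀ = −tan φ · tan δ = −tan(+9.5°) × tan(-29.833°) = 0.0960, so H₀ = 1.4747 rad = 84.49°.
Daylight = 2H₀/(2π) × 44.00 h = (1.4747/π) × 44.00 = 20.65 h.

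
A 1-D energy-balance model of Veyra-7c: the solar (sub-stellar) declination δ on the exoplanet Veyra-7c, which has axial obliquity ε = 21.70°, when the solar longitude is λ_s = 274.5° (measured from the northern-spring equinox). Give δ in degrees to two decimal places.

δ = -21.63°

sin δ = sin ε · sin λ_s = sin 21.70° × sin 274.5° = -0.368607.
δ = arcsin(-0.368607) = -21.63°.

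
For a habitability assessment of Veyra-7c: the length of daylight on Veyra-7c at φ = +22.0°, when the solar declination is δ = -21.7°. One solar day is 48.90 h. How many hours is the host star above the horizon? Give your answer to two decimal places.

21.94 h

cos H₀ = −tan φ · tan δ = −tan(+22.0°) × tan(-21.700°) = 0.1608, so H₀ = 1.4093 rad = 80.75°.
Daylight = 2H₀/(2π) × 48.90 h = (1.4093/π) × 48.90 = 21.94 h.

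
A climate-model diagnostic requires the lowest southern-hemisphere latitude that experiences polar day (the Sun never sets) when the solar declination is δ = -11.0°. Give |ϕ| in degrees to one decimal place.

Polar day requires cos h₀ = −tan ϕ tan δ ≤ −1, i.e. tan ϕ tan δ ≥ 1.
The boundary is |tan ϕ| · |tan δ| = 1, so |ϕ| = 90° − |δ| = 90° − 11.0° = 79.0° in the southern hemisphere.

|ϕ| = 79.0°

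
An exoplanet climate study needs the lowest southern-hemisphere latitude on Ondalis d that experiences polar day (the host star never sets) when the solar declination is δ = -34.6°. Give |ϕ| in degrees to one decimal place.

|ϕ| = 55.4°

Polar day requires cos h₀ = −tan ϕ tan δ ≤ −1, i.e. tan ϕ tan δ ≥ 1.
The boundary is |tan ϕ| · |tan δ| = 1, so |ϕ| = 90° − |δ| = 90° − 34.6° = 55.4° in the southern hemisphere.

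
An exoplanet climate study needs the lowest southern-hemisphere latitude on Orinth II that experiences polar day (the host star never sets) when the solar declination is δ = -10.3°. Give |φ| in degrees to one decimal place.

|φ| = 79.7°

Polar day requires cos H₀ = −tan φ tan δ ≤ −1, i.e. tan φ tan δ ≥ 1.
The boundary is |tan φ| · |tan δ| = 1, so |φ| = 90° − |δ| = 90° − 10.3° = 79.7° in the southern hemisphere.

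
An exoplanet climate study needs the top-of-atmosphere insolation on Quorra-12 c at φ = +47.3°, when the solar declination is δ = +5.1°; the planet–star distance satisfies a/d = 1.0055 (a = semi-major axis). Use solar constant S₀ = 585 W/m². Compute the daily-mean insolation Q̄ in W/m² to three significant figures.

cos H₀ = −tan(+47.3°) tan(+5.100°) = -0.0967, H₀ = 1.6677 rad.
Bracket: H₀ sin φ sin δ + cos φ cos δ sin H₀ = 1.6677×0.73491×0.08889 + 0.67816×0.99604×0.99531 = 0.108944 + 0.672307 = 0.781251.
Inverse-square distance factor (a/d)² = 1.0055² = 1.011030.
Q̄ = (S₀/π) × 1.011030 × [bracket] = (585/π) × 1.011030 × 0.781251 = 147.1 W/m².

Q̄ ≈ 147 W/m²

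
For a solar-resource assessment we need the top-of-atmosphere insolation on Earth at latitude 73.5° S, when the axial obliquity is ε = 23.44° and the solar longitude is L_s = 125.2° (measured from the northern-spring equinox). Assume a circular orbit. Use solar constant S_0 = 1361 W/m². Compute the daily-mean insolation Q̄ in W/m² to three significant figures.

Q̄ ≈ 0.00 W/m²

Solar declination: sin δ = sin ε · sin L_s = sin 23.44° × sin 125.2° = 0.32505, so δ = +18.969°.
cos h₀ = −tan(-73.5°) tan(+18.969°) = 1.1604 ≥ 1 ⇒ polar night, h₀ = 0 and Q̄ = 0.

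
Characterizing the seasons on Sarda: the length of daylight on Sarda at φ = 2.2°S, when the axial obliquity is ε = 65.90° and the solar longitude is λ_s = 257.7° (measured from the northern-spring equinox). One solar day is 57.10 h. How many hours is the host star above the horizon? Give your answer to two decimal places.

Solar declination: sin δ = sin ε · sin λ_s = sin 65.90° × sin 257.7° = -0.89188, so δ = -63.111°.
cos H₀ = −tan φ · tan δ = −tan(-2.2°) × tan(-63.111°) = -0.0758, so H₀ = 1.6466 rad = 94.34°.
Daylight = 2H₀/(2π) × 57.10 h = (1.6466/π) × 57.10 = 29.93 h.

29.93 h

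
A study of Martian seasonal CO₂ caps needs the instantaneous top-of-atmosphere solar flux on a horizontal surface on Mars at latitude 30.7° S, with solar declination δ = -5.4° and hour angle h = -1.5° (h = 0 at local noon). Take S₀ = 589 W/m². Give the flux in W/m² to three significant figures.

532 W/m²

cos θ_z = sin φ sin δ + cos φ cos δ cos h = 0.048046 + 0.855743 = 0.903789.
Flux = S₀ · cos θ_z = 589 × 0.903789 = 532.3 W/m².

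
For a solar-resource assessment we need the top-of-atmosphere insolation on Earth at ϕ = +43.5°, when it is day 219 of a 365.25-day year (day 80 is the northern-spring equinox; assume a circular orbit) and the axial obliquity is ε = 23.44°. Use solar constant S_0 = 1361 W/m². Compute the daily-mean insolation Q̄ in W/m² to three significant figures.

Q̄ ≈ 440 W/m²

Solar longitude: L_s = 360° × (219 − 80)/365.25 = 137.002°.
sin δ = sin 23.44° × sin 137.002° = 0.27128, so δ = +15.740°.
cos h₀ = −tan(+43.5°) tan(+15.740°) = -0.2675, h₀ = 1.8416 rad.
Bracket: h₀ sin ϕ sin δ + cos ϕ cos δ sin h₀ = 1.8416×0.68835×0.27128 + 0.72537×0.96250×0.96357 = 0.343892 + 0.672734 = 1.016626.
Q̄ = (S_0/π) × [bracket] = (1361/π) × 1.016626 = 440.4 W/m².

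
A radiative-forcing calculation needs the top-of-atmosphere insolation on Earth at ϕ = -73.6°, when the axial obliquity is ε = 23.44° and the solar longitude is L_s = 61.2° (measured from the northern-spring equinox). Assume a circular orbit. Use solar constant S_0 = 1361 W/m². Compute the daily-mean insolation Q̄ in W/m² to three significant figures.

Solar declination: sin δ = sin ε · sin L_s = sin 23.44° × sin 61.2° = 0.34858, so δ = +20.401°.
cos h₀ = −tan(-73.6°) tan(+20.401°) = 1.2636 ≥ 1 ⇒ polar night, h₀ = 0 and Q̄ = 0.

Q̄ ≈ 0.00 W/m²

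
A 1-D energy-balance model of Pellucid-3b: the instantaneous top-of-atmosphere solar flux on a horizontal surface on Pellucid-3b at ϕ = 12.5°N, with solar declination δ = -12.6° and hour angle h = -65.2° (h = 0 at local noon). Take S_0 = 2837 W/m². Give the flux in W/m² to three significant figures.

cos θ_z = sin ϕ sin δ + cos ϕ cos δ cos h = -0.047215 + 0.399647 = 0.352432.
Flux = S_0 · cos θ_z = 2837 × 0.352432 = 999.8 W/m².

1.00e+03 W/m²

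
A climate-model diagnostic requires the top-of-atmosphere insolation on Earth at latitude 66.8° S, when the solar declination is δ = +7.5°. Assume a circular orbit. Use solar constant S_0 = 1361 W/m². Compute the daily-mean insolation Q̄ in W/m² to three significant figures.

Q̄ ≈ 95.6 W/m²

cos h₀ = −tan(-66.8°) tan(+7.500°) = 0.3072, h₀ = 1.2586 rad.
Bracket: h₀ sin ϕ sin δ + cos ϕ cos δ sin h₀ = 1.2586×-0.91914×0.13053 + 0.39394×0.99144×0.95166 = -0.151001 + 0.371688 = 0.220687.
Q̄ = (S_0/π) × [bracket] = (1361/π) × 0.220687 = 95.61 W/m².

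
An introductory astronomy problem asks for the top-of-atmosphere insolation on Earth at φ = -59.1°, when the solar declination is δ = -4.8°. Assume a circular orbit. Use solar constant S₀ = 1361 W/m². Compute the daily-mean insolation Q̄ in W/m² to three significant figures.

cos H₀ = −tan(-59.1°) tan(-4.800°) = -0.1403, H₀ = 1.7116 rad.
Bracket: H₀ sin φ sin δ + cos φ cos δ sin H₀ = 1.7116×-0.85806×-0.08368 + 0.51354×0.99649×0.99011 = 0.122897 + 0.506676 = 0.629573.
Q̄ = (S₀/π) × [bracket] = (1361/π) × 0.629573 = 272.7 W/m².

Q̄ ≈ 273 W/m²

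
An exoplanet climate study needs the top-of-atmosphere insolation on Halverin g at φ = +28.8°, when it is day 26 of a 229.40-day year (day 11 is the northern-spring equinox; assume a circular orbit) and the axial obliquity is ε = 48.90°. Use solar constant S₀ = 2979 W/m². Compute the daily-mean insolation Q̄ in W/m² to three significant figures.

Q̄ ≈ 1.02e+03 W/m²

Solar longitude: λ_s = 360° × (26 − 11)/229.40 = 23.540°.
sin δ = sin 48.90° × sin 23.540° = 0.30096, so δ = +17.515°.
cos H₀ = −tan(+28.8°) tan(+17.515°) = -0.1735, H₀ = 1.7452 rad.
Bracket: H₀ sin φ sin δ + cos φ cos δ sin H₀ = 1.7452×0.48175×0.30096 + 0.87631×0.95364×0.98483 = 0.253032 + 0.823007 = 1.076039.
Q̄ = (S₀/π) × [bracket] = (2979/π) × 1.076039 = 1020 W/m².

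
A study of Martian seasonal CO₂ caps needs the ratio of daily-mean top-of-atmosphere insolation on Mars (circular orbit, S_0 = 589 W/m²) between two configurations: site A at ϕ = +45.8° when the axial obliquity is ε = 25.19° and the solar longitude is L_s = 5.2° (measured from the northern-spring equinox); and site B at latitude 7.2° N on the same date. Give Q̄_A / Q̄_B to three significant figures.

Q̄_A / Q̄_B ≈ 0.741

— Configuration A (ϕ=+45.8°):
Solar declination: sin δ = sin ε · sin L_s = sin 25.19° × sin 5.2° = 0.03858, so δ = +2.211°.
cos h₀ = −tan(+45.8°) tan(+2.211°) = -0.0397, h₀ = 1.6105 rad.
Bracket: h₀ sin ϕ sin δ + cos ϕ cos δ sin h₀ = 1.6105×0.71691×0.03858 + 0.69717×0.99926×0.99921 = 0.044544 + 0.696104 = 0.740648.
Q̄ = (S_0/π) × [bracket] = (589/π) × 0.740648 = 138.86 W/m².
— Configuration B (ϕ=+7.2°):
cos h₀ = −tan(+7.2°) tan(+2.211°) = -0.0049, h₀ = 1.5757 rad.
Bracket: h₀ sin ϕ sin δ + cos ϕ cos δ sin h₀ = 1.5757×0.12533×0.03858 + 0.99211×0.99926×0.99999 = 0.007619 + 0.991366 = 0.998985.
Q̄ = (S_0/π) × [bracket] = (589/π) × 0.998985 = 187.29 W/m².
Ratio Q̄_A / Q̄_B = 138.86 / 187.29 = 0.7414.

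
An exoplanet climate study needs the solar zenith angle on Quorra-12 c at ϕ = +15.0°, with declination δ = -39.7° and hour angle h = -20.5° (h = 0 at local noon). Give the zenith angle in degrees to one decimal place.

θ_z = 57.9°

cos θ_z = sin ϕ sin δ + cos ϕ cos δ cos h = -0.165325 + 0.696119 = 0.530794.
θ_z = arccos(0.530794) = 57.9°.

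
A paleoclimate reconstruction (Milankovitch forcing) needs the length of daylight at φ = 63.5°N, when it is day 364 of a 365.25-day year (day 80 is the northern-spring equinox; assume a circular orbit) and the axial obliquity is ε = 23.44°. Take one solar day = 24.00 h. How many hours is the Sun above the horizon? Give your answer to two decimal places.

4.18 h

Solar longitude: λ_s = 360° × (364 − 80)/365.25 = 279.918°.
sin δ = sin 23.44° × sin 279.918° = -0.39184, so δ = -23.069°.
cos H₀ = −tan φ · tan δ = −tan(+63.5°) × tan(-23.069°) = 0.8542, so H₀ = 0.5467 rad = 31.33°.
Daylight = 2H₀/(2π) × 24.00 h = (0.5467/π) × 24.00 = 4.18 h.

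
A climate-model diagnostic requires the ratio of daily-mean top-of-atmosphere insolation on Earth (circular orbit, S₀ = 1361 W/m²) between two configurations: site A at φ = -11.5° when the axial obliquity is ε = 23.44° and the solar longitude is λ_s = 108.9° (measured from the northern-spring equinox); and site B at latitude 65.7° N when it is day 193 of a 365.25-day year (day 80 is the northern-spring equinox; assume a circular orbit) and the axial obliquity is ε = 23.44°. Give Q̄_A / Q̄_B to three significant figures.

Q̄_A / Q̄_B ≈ 0.738

— Configuration A (φ=-11.5°):
Solar declination: sin δ = sin ε · sin λ_s = sin 23.44° × sin 108.9° = 0.37634, so δ = +22.107°.
cos H₀ = −tan(-11.5°) tan(+22.107°) = 0.0826, H₀ = 1.4881 rad.
Bracket: H₀ sin φ sin δ + cos φ cos δ sin H₀ = 1.4881×-0.19937×0.37634 + 0.97992×0.92648×0.99658 = -0.111653 + 0.904771 = 0.793118.
Q̄ = (S₀/π) × [bracket] = (1361/π) × 0.793118 = 343.59 W/m².
— Configuration B (φ=+65.7°):
Solar longitude: λ_s = 360° × (193 − 80)/365.25 = 111.376°.
sin δ = sin 23.44° × sin 111.376° = 0.37042, so δ = +21.742°.
cos H₀ = −tan(+65.7°) tan(+21.742°) = -0.8832, H₀ = 2.6535 rad.
Bracket: H₀ sin φ sin δ + cos φ cos δ sin H₀ = 2.6535×0.91140×0.37042 + 0.41151×0.92886×0.46894 = 0.895824 + 0.179245 = 1.075069.
Q̄ = (S₀/π) × [bracket] = (1361/π) × 1.075069 = 465.74 W/m².
Ratio Q̄_A / Q̄_B = 343.59 / 465.74 = 0.7377.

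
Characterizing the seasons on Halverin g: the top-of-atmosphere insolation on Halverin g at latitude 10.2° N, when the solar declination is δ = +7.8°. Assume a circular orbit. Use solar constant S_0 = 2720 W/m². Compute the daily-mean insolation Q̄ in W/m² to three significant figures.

Q̄ ≈ 877 W/m²

cos h₀ = −tan(+10.2°) tan(+7.800°) = -0.0246, h₀ = 1.5954 rad.
Bracket: h₀ sin ϕ sin δ + cos ϕ cos δ sin h₀ = 1.5954×0.17708×0.13572 + 0.98420×0.99075×0.99970 = 0.038343 + 0.974804 = 1.013147.
Q̄ = (S_0/π) × [bracket] = (2720/π) × 1.013147 = 877.2 W/m².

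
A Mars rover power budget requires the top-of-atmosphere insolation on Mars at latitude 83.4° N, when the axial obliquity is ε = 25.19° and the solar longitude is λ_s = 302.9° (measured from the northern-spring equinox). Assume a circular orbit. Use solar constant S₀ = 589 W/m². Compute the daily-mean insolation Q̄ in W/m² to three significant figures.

Solar declination: sin δ = sin ε · sin λ_s = sin 25.19° × sin 302.9° = -0.35736, so δ = -20.938°.
cos H₀ = −tan(+83.4°) tan(-20.938°) = 3.3069 ≥ 1 ⇒ polar night, H₀ = 0 and Q̄ = 0.

Q̄ ≈ 0.00 W/m²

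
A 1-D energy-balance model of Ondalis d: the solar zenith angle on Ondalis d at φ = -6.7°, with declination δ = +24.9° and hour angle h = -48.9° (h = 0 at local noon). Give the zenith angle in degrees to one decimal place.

cos θ_z = sin φ sin δ + cos φ cos δ cos h = -0.049123 + 0.592196 = 0.543073.
θ_z = arccos(0.543073) = 57.1°.

θ_z = 57.1°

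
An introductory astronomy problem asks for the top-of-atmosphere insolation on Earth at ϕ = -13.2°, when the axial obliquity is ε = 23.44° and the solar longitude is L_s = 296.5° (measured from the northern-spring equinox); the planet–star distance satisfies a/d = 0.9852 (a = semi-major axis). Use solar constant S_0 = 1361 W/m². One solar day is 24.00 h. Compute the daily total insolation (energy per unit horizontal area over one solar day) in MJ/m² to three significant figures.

37.8 MJ/m²

Solar declination: sin δ = sin ε · sin L_s = sin 23.44° × sin 296.5° = -0.35599, so δ = -20.854°.
cos h₀ = −tan(-13.2°) tan(-20.854°) = -0.0894, h₀ = 1.6603 rad.
Bracket: h₀ sin ϕ sin δ + cos ϕ cos δ sin h₀ = 1.6603×-0.22835×-0.35599 + 0.97358×0.93449×0.99600 = 0.134966 + 0.906162 = 1.041128.
Inverse-square distance factor (a/d)² = 0.9852² = 0.970619.
Q̄ = (S_0/π) × 0.970619 × [bracket] = (1361/π) × 0.970619 × 1.041128 = 437.79 W/m².
Daily total = Q̄ × 24.00 h × 3600 s/h = 437.79 × 24.00 × 3600 / 10⁶ = 37.83 MJ/m².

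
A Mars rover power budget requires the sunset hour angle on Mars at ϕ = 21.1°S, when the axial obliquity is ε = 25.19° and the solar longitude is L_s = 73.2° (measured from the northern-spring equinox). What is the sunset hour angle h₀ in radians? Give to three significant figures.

Solar declination: sin δ = sin ε · sin L_s = sin 25.19° × sin 73.2° = 0.40746, so δ = +24.045°.
cos h₀ = −tan ϕ · tan δ = −tan(-21.1°) × tan(+24.045°) = 0.1722, so h₀ = 1.3978 rad = 80.09°.

h₀ = 1.40 rad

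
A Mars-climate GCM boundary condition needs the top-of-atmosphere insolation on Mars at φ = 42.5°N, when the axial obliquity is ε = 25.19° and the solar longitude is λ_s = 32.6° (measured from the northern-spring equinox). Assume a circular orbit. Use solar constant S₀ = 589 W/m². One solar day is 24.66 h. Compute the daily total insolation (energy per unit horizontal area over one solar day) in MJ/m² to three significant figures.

16.3 MJ/m²

Solar declination: sin δ = sin ε · sin λ_s = sin 25.19° × sin 32.6° = 0.22931, so δ = +13.257°.
cos H₀ = −tan(+42.5°) tan(+13.257°) = -0.2159, H₀ = 1.7884 rad.
Bracket: H₀ sin φ sin δ + cos φ cos δ sin H₀ = 1.7884×0.67559×0.22931 + 0.73728×0.97335×0.97642 = 0.277058 + 0.700710 = 0.977768.
Q̄ = (S₀/π) × [bracket] = (589/π) × 0.977768 = 183.32 W/m².
Daily total = Q̄ × 24.66 h × 3600 s/h = 183.32 × 24.66 × 3600 / 10⁶ = 16.27 MJ/m².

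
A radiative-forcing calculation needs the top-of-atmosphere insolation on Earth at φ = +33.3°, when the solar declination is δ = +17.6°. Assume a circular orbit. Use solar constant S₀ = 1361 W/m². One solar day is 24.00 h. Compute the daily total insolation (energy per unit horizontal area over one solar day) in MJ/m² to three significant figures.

cos H₀ = −tan(+33.3°) tan(+17.600°) = -0.2084, H₀ = 1.7807 rad.
Bracket: H₀ sin φ sin δ + cos φ cos δ sin H₀ = 1.7807×0.54902×0.30237 + 0.83581×0.95319×0.97805 = 0.295609 + 0.779198 = 1.074807.
Q̄ = (S₀/π) × [bracket] = (1361/π) × 1.074807 = 465.63 W/m².
Daily total = Q̄ × 24.00 h × 3600 s/h = 465.63 × 24.00 × 3600 / 10⁶ = 40.23 MJ/m².

40.2 MJ/m²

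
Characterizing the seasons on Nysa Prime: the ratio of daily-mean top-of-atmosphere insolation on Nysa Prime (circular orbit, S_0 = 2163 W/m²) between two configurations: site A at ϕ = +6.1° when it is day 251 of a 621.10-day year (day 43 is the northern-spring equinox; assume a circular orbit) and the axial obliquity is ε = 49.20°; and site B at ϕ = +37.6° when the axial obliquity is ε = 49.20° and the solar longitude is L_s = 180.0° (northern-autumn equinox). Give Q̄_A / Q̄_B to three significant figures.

— Configuration A (ϕ=+6.1°):
Solar longitude: L_s = 360° × (251 − 43)/621.10 = 120.560°.
sin δ = sin 49.20° × sin 120.560° = 0.65184, so δ = +40.681°.
cos h₀ = −tan(+6.1°) tan(+40.681°) = -0.0919, h₀ = 1.6628 rad.
Bracket: h₀ sin ϕ sin δ + cos ϕ cos δ sin h₀ = 1.6628×0.10626×0.65184 + 0.99434×0.75835×0.99577 = 0.115173 + 0.750868 = 0.866041.
Q̄ = (S_0/π) × [bracket] = (2163/π) × 0.866041 = 596.27 W/m².
— Configuration B (ϕ=+37.6°):
Solar declination: sin δ = sin ε · sin L_s = sin 49.20° × sin 180.0° = 0.00000, so δ = +0.000°.
cos h₀ = −tan(+37.6°) tan(+0.000°) = -0.0000, h₀ = 1.5708 rad.
Bracket: h₀ sin ϕ sin δ + cos ϕ cos δ sin h₀ = 1.5708×0.61015×0.00000 + 0.79229×1.00000×1.00000 = 0.000000 + 0.792290 = 0.792290.
Q̄ = (S_0/π) × [bracket] = (2163/π) × 0.792290 = 545.50 W/m².
Ratio Q̄_A / Q̄_B = 596.27 / 545.50 = 1.093.

Q̄_A / Q̄_B ≈ 1.09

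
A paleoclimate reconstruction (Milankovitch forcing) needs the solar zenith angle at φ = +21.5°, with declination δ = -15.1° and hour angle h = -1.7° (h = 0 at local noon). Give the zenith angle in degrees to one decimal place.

θ_z = 36.6°

cos θ_z = sin φ sin δ + cos φ cos δ cos h = -0.095475 + 0.897897 = 0.802422.
θ_z = arccos(0.802422) = 36.6°.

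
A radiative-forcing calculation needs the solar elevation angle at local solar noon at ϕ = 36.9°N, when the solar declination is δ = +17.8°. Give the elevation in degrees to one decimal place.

70.9°

At local noon the hour angle is zero, so the zenith angle equals |ϕ − δ| = |+36.9° − (+17.800°)| = 19.100°.
Elevation = 90° − 19.100° = 70.9°.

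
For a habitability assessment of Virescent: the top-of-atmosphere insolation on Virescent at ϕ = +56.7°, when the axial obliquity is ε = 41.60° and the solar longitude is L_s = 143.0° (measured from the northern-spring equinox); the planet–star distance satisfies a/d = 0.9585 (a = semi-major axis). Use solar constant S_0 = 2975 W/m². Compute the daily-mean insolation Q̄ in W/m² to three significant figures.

Q̄ ≈ 995 W/m²

Solar declination: sin δ = sin ε · sin L_s = sin 41.60° × sin 143.0° = 0.39956, so δ = +23.551°.
cos h₀ = −tan(+56.7°) tan(+23.551°) = -0.6635, h₀ = 2.2963 rad.
Bracket: h₀ sin ϕ sin δ + cos ϕ cos δ sin h₀ = 2.2963×0.83581×0.39956 + 0.54902×0.91671×0.74814 = 0.766864 + 0.376533 = 1.143397.
Inverse-square distance factor (a/d)² = 0.9585² = 0.918722.
Q̄ = (S_0/π) × 0.918722 × [bracket] = (2975/π) × 0.918722 × 1.143397 = 994.8 W/m².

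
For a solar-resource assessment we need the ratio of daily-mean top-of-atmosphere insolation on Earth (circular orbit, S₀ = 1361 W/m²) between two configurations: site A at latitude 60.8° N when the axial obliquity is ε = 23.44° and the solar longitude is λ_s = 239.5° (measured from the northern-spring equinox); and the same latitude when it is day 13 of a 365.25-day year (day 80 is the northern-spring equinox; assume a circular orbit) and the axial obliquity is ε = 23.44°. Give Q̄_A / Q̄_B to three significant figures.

— Configuration A (φ=+60.8°):
Solar declination: sin δ = sin ε · sin λ_s = sin 23.44° × sin 239.5° = -0.34275, so δ = -20.044°.
cos H₀ = −tan(+60.8°) tan(-20.044°) = 0.6528, H₀ = 0.8595 rad.
Bracket: H₀ sin φ sin δ + cos φ cos δ sin H₀ = 0.8595×0.87292×-0.34275 + 0.48786×0.93943×0.75752 = -0.257157 + 0.347179 = 0.090022.
Q̄ = (S₀/π) × [bracket] = (1361/π) × 0.090022 = 38.999 W/m².
— Configuration B (φ=+60.8°):
Solar longitude: λ_s = 360° × (13 − 80)/365.25 = -66.037°, i.e. -66.037° + 360° = 293.963°.
sin δ = sin 23.44° × sin 293.963° = -0.36350, so δ = -21.315°.
cos H₀ = −tan(+60.8°) tan(-21.315°) = 0.6982, H₀ = 0.7980 rad.
Bracket: H₀ sin φ sin δ + cos φ cos δ sin H₀ = 0.7980×0.87292×-0.36350 + 0.48786×0.93159×0.71593 = -0.253211 + 0.325380 = 0.072169.
Q̄ = (S₀/π) × [bracket] = (1361/π) × 0.072169 = 31.265 W/m².
Ratio Q̄_A / Q̄_B = 38.999 / 31.265 = 1.247.

Q̄_A / Q̄_B ≈ 1.25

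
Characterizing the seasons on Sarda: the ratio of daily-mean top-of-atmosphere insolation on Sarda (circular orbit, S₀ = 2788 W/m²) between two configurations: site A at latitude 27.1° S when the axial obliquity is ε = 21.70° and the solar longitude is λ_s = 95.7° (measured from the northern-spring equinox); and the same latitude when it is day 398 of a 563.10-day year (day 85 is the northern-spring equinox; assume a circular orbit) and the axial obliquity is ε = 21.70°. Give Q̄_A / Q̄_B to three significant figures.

Q̄_A / Q̄_B ≈ 0.596

— Configuration A (φ=-27.1°):
Solar declination: sin δ = sin ε · sin λ_s = sin 21.70° × sin 95.7° = 0.36792, so δ = +21.587°.
cos H₀ = −tan(-27.1°) tan(+21.587°) = 0.2025, H₀ = 1.3669 rad.
Bracket: H₀ sin φ sin δ + cos φ cos δ sin H₀ = 1.3669×-0.45554×0.36792 + 0.89021×0.92986×0.97929 = -0.229096 + 0.810628 = 0.581532.
Q̄ = (S₀/π) × [bracket] = (2788/π) × 0.581532 = 516.08 W/m².
— Configuration B (φ=-27.1°):
Solar longitude: λ_s = 360° × (398 − 85)/563.10 = 200.107°.
sin δ = sin 21.70° × sin 200.107° = -0.12711, so δ = -7.302°.
cos H₀ = −tan(-27.1°) tan(-7.302°) = -0.0656, H₀ = 1.6364 rad.
Bracket: H₀ sin φ sin δ + cos φ cos δ sin H₀ = 1.6364×-0.45554×-0.12711 + 0.89021×0.99189×0.99785 = 0.094754 + 0.881092 = 0.975846.
Q̄ = (S₀/π) × [bracket] = (2788/π) × 0.975846 = 866.01 W/m².
Ratio Q̄_A / Q̄_B = 516.08 / 866.01 = 0.5959.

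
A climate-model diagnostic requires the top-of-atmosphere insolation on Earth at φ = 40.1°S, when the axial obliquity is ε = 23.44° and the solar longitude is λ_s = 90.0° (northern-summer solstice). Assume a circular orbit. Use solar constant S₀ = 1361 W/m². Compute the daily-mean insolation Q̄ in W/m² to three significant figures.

Solar declination: sin δ = sin ε · sin λ_s = sin 23.44° × sin 90.0° = 0.39779, so δ = +23.440°.
cos H₀ = −tan(-40.1°) tan(+23.440°) = 0.3651, H₀ = 1.1971 rad.
Bracket: H₀ sin φ sin δ + cos φ cos δ sin H₀ = 1.1971×-0.64412×0.39779 + 0.76492×0.91748×0.93097 = -0.306726 + 0.653354 = 0.346628.
Q̄ = (S₀/π) × [bracket] = (1361/π) × 0.346628 = 150.2 W/m².

Q̄ ≈ 150 W/m²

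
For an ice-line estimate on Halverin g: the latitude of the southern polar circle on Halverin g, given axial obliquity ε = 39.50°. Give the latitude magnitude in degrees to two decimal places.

The polar circle is the lowest latitude that experiences at least one full rotation of continuous darkness at the northern-summer solstice; it lies at |φ| = 90° − ε = 90° − 39.50° = 50.50°.

50.50°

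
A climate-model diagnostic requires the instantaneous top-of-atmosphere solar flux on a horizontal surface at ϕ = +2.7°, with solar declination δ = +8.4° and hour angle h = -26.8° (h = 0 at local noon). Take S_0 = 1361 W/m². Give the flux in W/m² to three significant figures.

1.21e+03 W/m²

cos θ_z = sin ϕ sin δ + cos ϕ cos δ cos h = 0.006881 + 0.882030 = 0.888911.
Flux = S_0 · cos θ_z = 1361 × 0.888911 = 1210 W/m².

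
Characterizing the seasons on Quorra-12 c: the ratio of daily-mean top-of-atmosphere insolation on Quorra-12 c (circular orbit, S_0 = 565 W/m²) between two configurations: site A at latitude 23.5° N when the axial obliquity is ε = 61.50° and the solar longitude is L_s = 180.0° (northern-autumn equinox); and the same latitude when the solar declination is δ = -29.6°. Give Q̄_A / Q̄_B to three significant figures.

— Configuration A (ϕ=+23.5°):
Solar declination: sin δ = sin ε · sin L_s = sin 61.50° × sin 180.0° = 0.00000, so δ = +0.000°.
cos h₀ = −tan(+23.5°) tan(+0.000°) = -0.0000, h₀ = 1.5708 rad.
Bracket: h₀ sin ϕ sin δ + cos ϕ cos δ sin h₀ = 1.5708×0.39875×0.00000 + 0.91706×1.00000×1.00000 = 0.000000 + 0.917060 = 0.917060.
Q̄ = (S_0/π) × [bracket] = (565/π) × 0.917060 = 164.93 W/m².
— Configuration B (ϕ=+23.5°):
cos h₀ = −tan(+23.5°) tan(-29.600°) = 0.2470, h₀ = 1.3212 rad.
Bracket: h₀ sin ϕ sin δ + cos ϕ cos δ sin h₀ = 1.3212×0.39875×-0.49394 + 0.91706×0.86949×0.96901 = -0.260222 + 0.772664 = 0.512442.
Q̄ = (S_0/π) × [bracket] = (565/π) × 0.512442 = 92.160 W/m².
Ratio Q̄_A / Q̄_B = 164.93 / 92.160 = 1.790.

Q̄_A / Q̄_B ≈ 1.79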